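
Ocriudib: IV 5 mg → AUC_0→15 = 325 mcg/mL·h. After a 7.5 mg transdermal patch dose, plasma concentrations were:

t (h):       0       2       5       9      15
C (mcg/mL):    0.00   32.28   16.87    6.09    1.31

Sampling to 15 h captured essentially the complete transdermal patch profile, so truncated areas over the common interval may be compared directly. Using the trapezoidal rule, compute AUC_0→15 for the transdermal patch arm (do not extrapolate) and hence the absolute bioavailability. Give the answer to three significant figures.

Trapezoidal AUC_0→15 (transdermal patch):
  [0→2]: (0.00+32.28)/2 × 2 = 32.28
  [2→5]: (32.28+16.87)/2 × 3 = 73.725
  [5→9]: (16.87+6.09)/2 × 4 = 45.92
  [9→15]: (6.09+1.31)/2 × 6 = 22.2
  Sum = 174.125 mcg/mL·h
F = (AUC_ev/D_ev)/(AUC_iv/D_iv) = (174.125/7.5)/(325/5) = 23.2167/65 = 0.3572

F = 0.357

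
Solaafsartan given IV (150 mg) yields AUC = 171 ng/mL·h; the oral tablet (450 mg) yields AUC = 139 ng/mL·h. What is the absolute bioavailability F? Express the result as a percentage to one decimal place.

F = (AUC_ev / D_ev) / (AUC_iv / D_iv)
  = (139/450) / (171/150)
  = 0.308889 / 1.14 = 0.2710
  = 27.10%

F = 27.1%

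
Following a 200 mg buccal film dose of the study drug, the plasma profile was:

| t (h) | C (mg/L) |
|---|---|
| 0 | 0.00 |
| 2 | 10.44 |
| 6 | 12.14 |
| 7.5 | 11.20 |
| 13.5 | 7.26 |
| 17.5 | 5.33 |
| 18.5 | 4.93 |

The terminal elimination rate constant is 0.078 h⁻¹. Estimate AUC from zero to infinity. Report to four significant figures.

Trapezoidal AUC_0→18.5:
  [0→2]: (0.00+10.44)/2 × 2 = 10.44
  [2→6]: (10.44+12.14)/2 × 4 = 45.16
  [6→7.5]: (12.14+11.20)/2 × 1.5 = 17.505
  [7.5→13.5]: (11.20+7.26)/2 × 6 = 55.38
  [13.5→17.5]: (7.26+5.33)/2 × 4 = 25.18
  [17.5→18.5]: (5.33+4.93)/2 × 1 = 5.13
  Sum = 158.795 mg/L·h
Extrapolated tail: C_last / k_e = 4.93 / 0.078 = 63.205
AUC_0→∞ = 158.795 + 63.205 = 222.0 mg/L·h

AUC = 222.0 mg/L·h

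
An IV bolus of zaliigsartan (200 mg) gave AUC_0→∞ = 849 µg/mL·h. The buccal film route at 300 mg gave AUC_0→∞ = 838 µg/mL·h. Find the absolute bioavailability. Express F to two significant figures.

F = (AUC_ev / D_ev) / (AUC_iv / D_iv)
  = (838/300) / (849/200)
  = 2.79333 / 4.245 = 0.6580

F = 0.66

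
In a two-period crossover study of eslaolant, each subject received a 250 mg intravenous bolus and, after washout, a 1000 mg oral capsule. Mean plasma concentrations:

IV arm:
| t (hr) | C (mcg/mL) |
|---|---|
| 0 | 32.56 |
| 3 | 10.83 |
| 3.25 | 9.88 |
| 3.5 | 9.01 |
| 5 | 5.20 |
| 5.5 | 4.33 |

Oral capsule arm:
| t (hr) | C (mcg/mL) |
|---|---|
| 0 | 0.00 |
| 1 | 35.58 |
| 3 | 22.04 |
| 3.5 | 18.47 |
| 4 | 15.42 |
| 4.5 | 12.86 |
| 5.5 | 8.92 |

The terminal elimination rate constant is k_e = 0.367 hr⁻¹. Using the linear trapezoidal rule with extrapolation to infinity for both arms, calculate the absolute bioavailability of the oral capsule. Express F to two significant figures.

F = 0.36

Trapezoidal AUC_0→5.5 (IV):
  [0→3]: (32.56+10.83)/2 × 3 = 65.085
  [3→3.25]: (10.83+9.88)/2 × 0.25 = 2.58875
  [3.25→3.5]: (9.88+9.01)/2 × 0.25 = 2.36125
  [3.5→5]: (9.01+5.20)/2 × 1.5 = 10.6575
  [5→5.5]: (5.20+4.33)/2 × 0.5 = 2.3825
  Sum = 83.075 mcg/mL·hr
IV tail: 4.33/0.367 = 11.798; AUC_iv,0→∞ = 83.075 + 11.798 = 94.873 mcg/mL·hr
Trapezoidal AUC_0→5.5 (oral capsule):
  [0→1]: (0.00+35.58)/2 × 1 = 17.79
  [1→3]: (35.58+22.04)/2 × 2 = 57.62
  [3→3.5]: (22.04+18.47)/2 × 0.5 = 10.1275
  [3.5→4]: (18.47+15.42)/2 × 0.5 = 8.4725
  [4→4.5]: (15.42+12.86)/2 × 0.5 = 7.07
  [4.5→5.5]: (12.86+8.92)/2 × 1 = 10.89
  Sum = 111.97 mcg/mL·hr
oral capsule tail: 8.92/0.367 = 24.305; AUC_ev,0→∞ = 111.97 + 24.305 = 136.275 mcg/mL·hr
F = (AUC_ev/D_ev)/(AUC_iv/D_iv) = (136.275/1000)/(94.873/250) = 0.136275/0.379492 = 0.3591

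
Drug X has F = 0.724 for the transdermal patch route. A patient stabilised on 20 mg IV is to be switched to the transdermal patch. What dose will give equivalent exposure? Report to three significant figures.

For equal systemic exposure: F × D_ev = D_iv
D_ev = D_iv / F = 20 / 0.724 = 27.6243 mg

D_transdermal = 27.6 mg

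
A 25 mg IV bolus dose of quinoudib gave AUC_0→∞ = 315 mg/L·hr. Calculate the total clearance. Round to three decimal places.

CL = 0.079 L/hr

CL = Dose_iv / AUC_0→∞
   = 25 / 315 = 0.0793651 L/hr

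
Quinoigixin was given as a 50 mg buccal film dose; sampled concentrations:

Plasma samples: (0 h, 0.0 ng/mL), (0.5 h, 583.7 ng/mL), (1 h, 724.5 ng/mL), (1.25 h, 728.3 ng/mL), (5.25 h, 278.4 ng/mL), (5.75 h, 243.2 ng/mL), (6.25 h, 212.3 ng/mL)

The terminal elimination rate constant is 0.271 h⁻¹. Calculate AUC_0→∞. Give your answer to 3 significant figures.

Trapezoidal AUC_0→6.25:
  [0→0.5]: (0.0+583.7)/2 × 0.5 = 145.925
  [0.5→1]: (583.7+724.5)/2 × 0.5 = 327.05
  [1→1.25]: (724.5+728.3)/2 × 0.25 = 181.6
  [1.25→5.25]: (728.3+278.4)/2 × 4 = 2013.4
  [5.25→5.75]: (278.4+243.2)/2 × 0.5 = 130.4
  [5.75→6.25]: (243.2+212.3)/2 × 0.5 = 113.875
  Sum = 2912.25 ng/mL·h
Extrapolated tail: C_last / k_e = 212.3 / 0.271 = 783.395
AUC_0→∞ = 2912.25 + 783.395 = 3695.645 ng/mL·h

AUC = 3700 ng/mL·h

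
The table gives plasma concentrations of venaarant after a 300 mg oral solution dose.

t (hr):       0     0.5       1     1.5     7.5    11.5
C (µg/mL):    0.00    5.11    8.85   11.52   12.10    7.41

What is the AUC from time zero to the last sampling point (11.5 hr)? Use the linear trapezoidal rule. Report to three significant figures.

AUC = 120 µg/mL·hr

Trapezoidal AUC_0→11.5:
  [0→0.5]: (0.00+5.11)/2 × 0.5 = 1.2775
  [0.5→1]: (5.11+8.85)/2 × 0.5 = 3.49
  [1→1.5]: (8.85+11.52)/2 × 0.5 = 5.0925
  [1.5→7.5]: (11.52+12.10)/2 × 6 = 70.86
  [7.5→11.5]: (12.10+7.41)/2 × 4 = 39.02
  Sum = 119.74 µg/mL·hr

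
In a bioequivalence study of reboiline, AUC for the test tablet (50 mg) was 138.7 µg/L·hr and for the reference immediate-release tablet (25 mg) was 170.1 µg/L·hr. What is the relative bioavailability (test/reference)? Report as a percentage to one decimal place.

F_rel = (AUC_test/D_test) / (AUC_ref/D_ref)
      = (138.7/50) / (170.1/25)
      = 2.774 / 6.804 = 0.4077 = 40.77%

F_rel = 40.8%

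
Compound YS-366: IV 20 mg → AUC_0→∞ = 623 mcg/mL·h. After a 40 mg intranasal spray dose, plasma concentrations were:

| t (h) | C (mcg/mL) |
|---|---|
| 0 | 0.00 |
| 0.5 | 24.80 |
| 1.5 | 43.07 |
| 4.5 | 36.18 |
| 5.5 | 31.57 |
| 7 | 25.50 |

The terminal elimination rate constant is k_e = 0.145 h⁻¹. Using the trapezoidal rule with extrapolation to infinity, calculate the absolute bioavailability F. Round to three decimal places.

F = 0.330

Trapezoidal AUC_0→7 (intranasal spray):
  [0→0.5]: (0.00+24.80)/2 × 0.5 = 6.2
  [0.5→1.5]: (24.80+43.07)/2 × 1 = 33.935
  [1.5→4.5]: (43.07+36.18)/2 × 3 = 118.875
  [4.5→5.5]: (36.18+31.57)/2 × 1 = 33.875
  [5.5→7]: (31.57+25.50)/2 × 1.5 = 42.8025
  Sum = 235.6875 mcg/mL·h
Tail: C_last/k_e = 25.50/0.145 = 175.862
AUC_0→∞ (intranasal spray) = 235.6875 + 175.862 = 411.5495 mcg/mL·h
F = (AUC_ev/D_ev)/(AUC_iv/D_iv) = (411.5495/40)/(623/20) = 10.2887/31.15 = 0.3303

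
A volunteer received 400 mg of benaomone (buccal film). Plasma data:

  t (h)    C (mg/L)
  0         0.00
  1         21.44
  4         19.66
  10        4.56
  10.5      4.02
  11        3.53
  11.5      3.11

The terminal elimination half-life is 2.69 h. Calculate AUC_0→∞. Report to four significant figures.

AUC = 162.8 mg/L·h

Trapezoidal AUC_0→11.5:
  [0→1]: (0.00+21.44)/2 × 1 = 10.72
  [1→4]: (21.44+19.66)/2 × 3 = 61.65
  [4→10]: (19.66+4.56)/2 × 6 = 72.66
  [10→10.5]: (4.56+4.02)/2 × 0.5 = 2.145
  [10.5→11]: (4.02+3.53)/2 × 0.5 = 1.8875
  [11→11.5]: (3.53+3.11)/2 × 0.5 = 1.66
  Sum = 150.7225 mg/L·h
k_e = ln2 / t½ = 0.693147 / 2.69 = 0.2577 h^-1
Extrapolated tail: C_last / k_e = 3.11 / 0.2577 = 12.068
AUC_0→∞ = 150.7225 + 12.068 = 162.7905 mg/L·h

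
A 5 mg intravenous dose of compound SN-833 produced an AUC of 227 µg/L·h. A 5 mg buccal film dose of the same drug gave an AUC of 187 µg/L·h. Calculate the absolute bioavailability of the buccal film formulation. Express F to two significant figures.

F = (AUC_ev / D_ev) / (AUC_iv / D_iv)
  = (187/5) / (227/5)
  = 37.4 / 45.4 = 0.8238

F = 0.82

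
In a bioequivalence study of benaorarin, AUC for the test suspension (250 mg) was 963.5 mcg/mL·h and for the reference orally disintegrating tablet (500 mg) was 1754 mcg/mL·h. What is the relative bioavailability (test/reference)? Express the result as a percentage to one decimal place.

F_rel = (AUC_test/D_test) / (AUC_ref/D_ref)
      = (963.5/250) / (1754/500)
      = 3.854 / 3.508 = 1.0986 = 109.86%

F_rel = 109.9%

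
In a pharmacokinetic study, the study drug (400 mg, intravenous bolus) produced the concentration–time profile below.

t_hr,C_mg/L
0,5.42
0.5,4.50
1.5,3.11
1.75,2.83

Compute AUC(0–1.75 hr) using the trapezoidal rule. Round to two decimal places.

Trapezoidal AUC_0→1.75:
  [0→0.5]: (5.42+4.50)/2 × 0.5 = 2.48
  [0.5→1.5]: (4.50+3.11)/2 × 1 = 3.805
  [1.5→1.75]: (3.11+2.83)/2 × 0.25 = 0.7425
  Sum = 7.0275 mg/L·hr

AUC = 7.03 mg/L·hr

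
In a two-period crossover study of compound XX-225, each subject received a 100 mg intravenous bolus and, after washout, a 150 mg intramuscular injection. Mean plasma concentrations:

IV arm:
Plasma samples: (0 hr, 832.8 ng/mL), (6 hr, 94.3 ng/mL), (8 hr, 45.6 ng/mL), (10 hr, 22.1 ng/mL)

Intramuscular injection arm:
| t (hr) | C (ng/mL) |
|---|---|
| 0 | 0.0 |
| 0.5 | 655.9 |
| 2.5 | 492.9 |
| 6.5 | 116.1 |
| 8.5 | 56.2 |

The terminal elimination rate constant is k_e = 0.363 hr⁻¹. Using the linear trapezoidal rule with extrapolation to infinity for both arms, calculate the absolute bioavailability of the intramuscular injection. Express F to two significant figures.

F = 0.62

Trapezoidal AUC_0→10 (IV):
  [0→6]: (832.8+94.3)/2 × 6 = 2781.3
  [6→8]: (94.3+45.6)/2 × 2 = 139.9
  [8→10]: (45.6+22.1)/2 × 2 = 67.7
  Sum = 2988.9 ng/mL·hr
IV tail: 22.1/0.363 = 60.882; AUC_iv,0→∞ = 2988.9 + 60.882 = 3049.782 ng/mL·hr
Trapezoidal AUC_0→8.5 (intramuscular injection):
  [0→0.5]: (0.0+655.9)/2 × 0.5 = 163.975
  [0.5→2.5]: (655.9+492.9)/2 × 2 = 1148.8
  [2.5→6.5]: (492.9+116.1)/2 × 4 = 1218.0
  [6.5→8.5]: (116.1+56.2)/2 × 2 = 172.3
  Sum = 2703.075 ng/mL·hr
intramuscular injection tail: 56.2/0.363 = 154.821; AUC_ev,0→∞ = 2703.075 + 154.821 = 2857.896 ng/mL·hr
F = (AUC_ev/D_ev)/(AUC_iv/D_iv) = (2857.896/150)/(3049.782/100) = 19.05264/30.49782 = 0.6247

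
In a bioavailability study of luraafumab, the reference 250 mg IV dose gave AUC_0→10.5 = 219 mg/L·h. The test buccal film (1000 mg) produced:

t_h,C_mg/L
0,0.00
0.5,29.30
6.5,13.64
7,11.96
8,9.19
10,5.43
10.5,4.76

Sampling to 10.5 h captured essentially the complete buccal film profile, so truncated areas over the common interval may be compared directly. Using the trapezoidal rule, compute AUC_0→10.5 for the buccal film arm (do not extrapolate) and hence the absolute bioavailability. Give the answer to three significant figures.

F = 0.194

Trapezoidal AUC_0→10.5 (buccal film):
  [0→0.5]: (0.00+29.30)/2 × 0.5 = 7.325
  [0.5→6.5]: (29.30+13.64)/2 × 6 = 128.82
  [6.5→7]: (13.64+11.96)/2 × 0.5 = 6.4
  [7→8]: (11.96+9.19)/2 × 1 = 10.575
  [8→10]: (9.19+5.43)/2 × 2 = 14.62
  [10→10.5]: (5.43+4.76)/2 × 0.5 = 2.5475
  Sum = 170.2875 mg/L·h
F = (AUC_ev/D_ev)/(AUC_iv/D_iv) = (170.2875/1000)/(219/250) = 0.1702875/0.876 = 0.1944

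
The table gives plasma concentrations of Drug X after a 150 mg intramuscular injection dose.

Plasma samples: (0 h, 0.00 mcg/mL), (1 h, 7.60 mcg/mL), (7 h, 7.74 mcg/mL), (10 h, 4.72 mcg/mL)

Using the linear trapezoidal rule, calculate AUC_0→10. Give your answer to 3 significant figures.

Trapezoidal AUC_0→10:
  [0→1]: (0.00+7.60)/2 × 1 = 3.8
  [1→7]: (7.60+7.74)/2 × 6 = 46.02
  [7→10]: (7.74+4.72)/2 × 3 = 18.69
  Sum = 68.51 mcg/mL·h

AUC = 68.5 mcg/mL·h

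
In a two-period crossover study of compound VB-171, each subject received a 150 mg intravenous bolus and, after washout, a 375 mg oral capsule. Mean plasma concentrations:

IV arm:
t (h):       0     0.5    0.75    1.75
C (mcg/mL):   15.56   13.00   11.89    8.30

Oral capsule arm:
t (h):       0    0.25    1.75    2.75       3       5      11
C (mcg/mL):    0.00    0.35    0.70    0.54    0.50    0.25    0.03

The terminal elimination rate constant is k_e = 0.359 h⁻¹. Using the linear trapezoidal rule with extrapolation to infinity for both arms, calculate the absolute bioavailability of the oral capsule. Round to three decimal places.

F = 0.030

Trapezoidal AUC_0→1.75 (IV):
  [0→0.5]: (15.56+13.00)/2 × 0.5 = 7.14
  [0.5→0.75]: (13.00+11.89)/2 × 0.25 = 3.11125
  [0.75→1.75]: (11.89+8.30)/2 × 1 = 10.095
  Sum = 20.34625 mcg/mL·h
IV tail: 8.30/0.359 = 23.120; AUC_iv,0→∞ = 20.34625 + 23.120 = 43.46625 mcg/mL·h
Trapezoidal AUC_0→11 (oral capsule):
  [0→0.25]: (0.00+0.35)/2 × 0.25 = 0.04375
  [0.25→1.75]: (0.35+0.70)/2 × 1.5 = 0.7875
  [1.75→2.75]: (0.70+0.54)/2 × 1 = 0.62
  [2.75→3]: (0.54+0.50)/2 × 0.25 = 0.13
  [3→5]: (0.50+0.25)/2 × 2 = 0.75
  [5→11]: (0.25+0.03)/2 × 6 = 0.84
  Sum = 3.17125 mcg/mL·h
oral capsule tail: 0.03/0.359 = 0.084; AUC_ev,0→∞ = 3.17125 + 0.084 = 3.25525 mcg/mL·h
F = (AUC_ev/D_ev)/(AUC_iv/D_iv) = (3.25525/375)/(43.46625/150) = 0.00868067/0.289775 = 0.0300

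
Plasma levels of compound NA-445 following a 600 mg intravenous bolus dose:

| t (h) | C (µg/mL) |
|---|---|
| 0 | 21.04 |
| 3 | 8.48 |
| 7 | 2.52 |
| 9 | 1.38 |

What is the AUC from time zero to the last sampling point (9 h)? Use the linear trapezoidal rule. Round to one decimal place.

AUC = 70.2 µg/mL·h

Trapezoidal AUC_0→9:
  [0→3]: (21.04+8.48)/2 × 3 = 44.28
  [3→7]: (8.48+2.52)/2 × 4 = 22.0
  [7→9]: (2.52+1.38)/2 × 2 = 3.9
  Sum = 70.18 µg/mL·h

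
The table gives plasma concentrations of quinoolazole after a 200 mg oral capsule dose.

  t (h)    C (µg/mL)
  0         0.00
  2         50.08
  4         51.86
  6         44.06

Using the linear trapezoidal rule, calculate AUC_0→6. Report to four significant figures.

AUC = 247.9 µg/mL·h

Trapezoidal AUC_0→6:
  [0→2]: (0.00+50.08)/2 × 2 = 50.08
  [2→4]: (50.08+51.86)/2 × 2 = 101.94
  [4→6]: (51.86+44.06)/2 × 2 = 95.92
  Sum = 247.94 µg/mL·h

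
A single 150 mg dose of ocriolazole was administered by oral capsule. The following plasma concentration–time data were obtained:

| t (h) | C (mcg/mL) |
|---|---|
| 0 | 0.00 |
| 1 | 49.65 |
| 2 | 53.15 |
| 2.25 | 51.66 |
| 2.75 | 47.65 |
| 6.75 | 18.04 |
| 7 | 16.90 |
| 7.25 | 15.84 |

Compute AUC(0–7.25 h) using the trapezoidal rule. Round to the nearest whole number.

Trapezoidal AUC_0→7.25:
  [0→1]: (0.00+49.65)/2 × 1 = 24.825
  [1→2]: (49.65+53.15)/2 × 1 = 51.4
  [2→2.25]: (53.15+51.66)/2 × 0.25 = 13.10125
  [2.25→2.75]: (51.66+47.65)/2 × 0.5 = 24.8275
  [2.75→6.75]: (47.65+18.04)/2 × 4 = 131.38
  [6.75→7]: (18.04+16.90)/2 × 0.25 = 4.3675
  [7→7.25]: (16.90+15.84)/2 × 0.25 = 4.0925
  Sum = 253.99375 mcg/mL·h

AUC = 254 mcg/mL·h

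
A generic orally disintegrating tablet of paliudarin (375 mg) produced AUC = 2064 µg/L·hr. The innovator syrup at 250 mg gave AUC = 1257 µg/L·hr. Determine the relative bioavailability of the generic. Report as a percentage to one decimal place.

F_rel = (AUC_test/D_test) / (AUC_ref/D_ref)
      = (2064/375) / (1257/250)
      = 5.504 / 5.028 = 1.0947 = 109.47%

F_rel = 109.5%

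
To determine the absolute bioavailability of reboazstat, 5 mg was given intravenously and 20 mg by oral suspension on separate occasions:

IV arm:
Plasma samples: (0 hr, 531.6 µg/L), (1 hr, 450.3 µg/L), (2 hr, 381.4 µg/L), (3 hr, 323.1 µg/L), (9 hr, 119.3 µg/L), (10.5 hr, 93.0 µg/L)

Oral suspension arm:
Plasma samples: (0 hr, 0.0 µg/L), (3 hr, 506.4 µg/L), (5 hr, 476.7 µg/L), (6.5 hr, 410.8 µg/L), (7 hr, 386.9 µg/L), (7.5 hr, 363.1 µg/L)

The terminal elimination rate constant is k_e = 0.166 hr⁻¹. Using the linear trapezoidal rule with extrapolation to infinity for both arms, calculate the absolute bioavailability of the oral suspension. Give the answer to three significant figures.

Trapezoidal AUC_0→10.5 (IV):
  [0→1]: (531.6+450.3)/2 × 1 = 490.95
  [1→2]: (450.3+381.4)/2 × 1 = 415.85
  [2→3]: (381.4+323.1)/2 × 1 = 352.25
  [3→9]: (323.1+119.3)/2 × 6 = 1327.2
  [9→10.5]: (119.3+93.0)/2 × 1.5 = 159.225
  Sum = 2745.475 µg/L·hr
IV tail: 93.0/0.166 = 560.241; AUC_iv,0→∞ = 2745.475 + 560.241 = 3305.716 µg/L·hr
Trapezoidal AUC_0→7.5 (oral suspension):
  [0→3]: (0.0+506.4)/2 × 3 = 759.6
  [3→5]: (506.4+476.7)/2 × 2 = 983.1
  [5→6.5]: (476.7+410.8)/2 × 1.5 = 665.625
  [6.5→7]: (410.8+386.9)/2 × 0.5 = 199.425
  [7→7.5]: (386.9+363.1)/2 × 0.5 = 187.5
  Sum = 2795.25 µg/L·hr
oral suspension tail: 363.1/0.166 = 2187.349; AUC_ev,0→∞ = 2795.25 + 2187.349 = 4982.599 µg/L·hr
F = (AUC_ev/D_ev)/(AUC_iv/D_iv) = (4982.599/20)/(3305.716/5) = 249.12995/661.1432 = 0.3768

F = 0.377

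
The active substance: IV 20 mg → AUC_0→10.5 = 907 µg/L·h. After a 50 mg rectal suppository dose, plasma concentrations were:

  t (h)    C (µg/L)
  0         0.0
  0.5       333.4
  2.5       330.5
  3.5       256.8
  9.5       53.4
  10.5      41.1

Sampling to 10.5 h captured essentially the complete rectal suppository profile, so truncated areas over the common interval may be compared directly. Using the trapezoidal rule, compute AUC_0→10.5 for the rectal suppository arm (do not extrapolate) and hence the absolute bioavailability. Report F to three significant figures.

F = 0.890

Trapezoidal AUC_0→10.5 (rectal suppository):
  [0→0.5]: (0.0+333.4)/2 × 0.5 = 83.35
  [0.5→2.5]: (333.4+330.5)/2 × 2 = 663.9
  [2.5→3.5]: (330.5+256.8)/2 × 1 = 293.65
  [3.5→9.5]: (256.8+53.4)/2 × 6 = 930.6
  [9.5→10.5]: (53.4+41.1)/2 × 1 = 47.25
  Sum = 2018.75 µg/L·h
F = (AUC_ev/D_ev)/(AUC_iv/D_iv) = (2018.75/50)/(907/20) = 40.375/45.35 = 0.8903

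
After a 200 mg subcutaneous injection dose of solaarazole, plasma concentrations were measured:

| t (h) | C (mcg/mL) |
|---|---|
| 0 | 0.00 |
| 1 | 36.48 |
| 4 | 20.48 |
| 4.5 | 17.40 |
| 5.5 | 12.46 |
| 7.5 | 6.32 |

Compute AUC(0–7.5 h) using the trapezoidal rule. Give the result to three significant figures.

AUC = 147 mcg/mL·h

Trapezoidal AUC_0→7.5:
  [0→1]: (0.00+36.48)/2 × 1 = 18.24
  [1→4]: (36.48+20.48)/2 × 3 = 85.44
  [4→4.5]: (20.48+17.40)/2 × 0.5 = 9.47
  [4.5→5.5]: (17.40+12.46)/2 × 1 = 14.93
  [5.5→7.5]: (12.46+6.32)/2 × 2 = 18.78
  Sum = 146.86 mcg/mL·h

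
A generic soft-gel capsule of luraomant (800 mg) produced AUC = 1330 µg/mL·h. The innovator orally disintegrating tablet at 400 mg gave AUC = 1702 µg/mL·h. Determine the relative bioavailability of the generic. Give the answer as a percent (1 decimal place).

F_rel = (AUC_test/D_test) / (AUC_ref/D_ref)
      = (1330/800) / (1702/400)
      = 1.6625 / 4.255 = 0.3907 = 39.07%

F_rel = 39.1%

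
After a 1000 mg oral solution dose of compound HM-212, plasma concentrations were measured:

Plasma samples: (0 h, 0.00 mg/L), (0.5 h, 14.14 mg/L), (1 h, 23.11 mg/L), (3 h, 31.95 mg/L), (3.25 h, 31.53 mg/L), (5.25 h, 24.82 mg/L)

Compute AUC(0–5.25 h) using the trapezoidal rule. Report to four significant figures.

AUC = 132.2 mg/L·h

Trapezoidal AUC_0→5.25:
  [0→0.5]: (0.00+14.14)/2 × 0.5 = 3.535
  [0.5→1]: (14.14+23.11)/2 × 0.5 = 9.3125
  [1→3]: (23.11+31.95)/2 × 2 = 55.06
  [3→3.25]: (31.95+31.53)/2 × 0.25 = 7.935
  [3.25→5.25]: (31.53+24.82)/2 × 2 = 56.35
  Sum = 132.1925 mg/L·h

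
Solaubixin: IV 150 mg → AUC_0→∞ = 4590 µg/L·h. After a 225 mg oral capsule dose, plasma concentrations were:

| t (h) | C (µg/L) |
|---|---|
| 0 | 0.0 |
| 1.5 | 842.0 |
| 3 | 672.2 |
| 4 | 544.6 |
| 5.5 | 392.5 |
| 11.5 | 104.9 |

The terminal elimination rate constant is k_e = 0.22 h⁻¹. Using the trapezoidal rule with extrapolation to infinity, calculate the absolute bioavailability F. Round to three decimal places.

Trapezoidal AUC_0→11.5 (oral capsule):
  [0→1.5]: (0.0+842.0)/2 × 1.5 = 631.5
  [1.5→3]: (842.0+672.2)/2 × 1.5 = 1135.65
  [3→4]: (672.2+544.6)/2 × 1 = 608.4
  [4→5.5]: (544.6+392.5)/2 × 1.5 = 702.825
  [5.5→11.5]: (392.5+104.9)/2 × 6 = 1492.2
  Sum = 4570.575 µg/L·h
Tail: C_last/k_e = 104.9/0.22 = 476.818
AUC_0→∞ (oral capsule) = 4570.575 + 476.818 = 5047.393 µg/L·h
F = (AUC_ev/D_ev)/(AUC_iv/D_iv) = (5047.393/225)/(4590/150) = 22.4329/30.6 = 0.7331

F = 0.733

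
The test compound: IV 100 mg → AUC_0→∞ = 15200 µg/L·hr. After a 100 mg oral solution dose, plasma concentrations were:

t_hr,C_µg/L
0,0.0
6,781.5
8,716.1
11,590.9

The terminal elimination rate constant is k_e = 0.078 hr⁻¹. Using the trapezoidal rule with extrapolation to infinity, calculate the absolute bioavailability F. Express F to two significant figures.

F = 0.88

Trapezoidal AUC_0→11 (oral solution):
  [0→6]: (0.0+781.5)/2 × 6 = 2344.5
  [6→8]: (781.5+716.1)/2 × 2 = 1497.6
  [8→11]: (716.1+590.9)/2 × 3 = 1960.5
  Sum = 5802.6 µg/L·hr
Tail: C_last/k_e = 590.9/0.078 = 7575.641
AUC_0→∞ (oral solution) = 5802.6 + 7575.641 = 13378.241 µg/L·hr
F = (AUC_ev/D_ev)/(AUC_iv/D_iv) = (13378.241/100)/(15200/100) = 133.78241/152 = 0.8801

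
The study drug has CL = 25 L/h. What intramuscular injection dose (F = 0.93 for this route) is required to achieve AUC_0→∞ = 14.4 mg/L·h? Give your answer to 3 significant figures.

Dose = CL × AUC_0→∞ / F
     = 25 × 14.4 / 0.93 = 387.097 mg

Dose = 387 mg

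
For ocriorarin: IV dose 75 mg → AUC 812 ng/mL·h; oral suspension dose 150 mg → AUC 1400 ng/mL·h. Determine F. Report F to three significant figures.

F = (AUC_ev / D_ev) / (AUC_iv / D_iv)
  = (1400/150) / (812/75)
  = 9.33333 / 10.8267 = 0.8621

F = 0.862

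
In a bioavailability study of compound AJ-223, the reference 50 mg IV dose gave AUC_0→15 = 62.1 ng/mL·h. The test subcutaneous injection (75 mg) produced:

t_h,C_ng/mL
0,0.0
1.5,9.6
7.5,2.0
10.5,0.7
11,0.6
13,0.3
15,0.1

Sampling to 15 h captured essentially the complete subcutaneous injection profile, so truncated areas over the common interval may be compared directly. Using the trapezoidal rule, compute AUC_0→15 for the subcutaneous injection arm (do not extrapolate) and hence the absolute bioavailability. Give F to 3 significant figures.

F = 0.512

Trapezoidal AUC_0→15 (subcutaneous injection):
  [0→1.5]: (0.0+9.6)/2 × 1.5 = 7.2
  [1.5→7.5]: (9.6+2.0)/2 × 6 = 34.8
  [7.5→10.5]: (2.0+0.7)/2 × 3 = 4.05
  [10.5→11]: (0.7+0.6)/2 × 0.5 = 0.325
  [11→13]: (0.6+0.3)/2 × 2 = 0.9
  [13→15]: (0.3+0.1)/2 × 2 = 0.4
  Sum = 47.675 ng/mL·h
F = (AUC_ev/D_ev)/(AUC_iv/D_iv) = (47.675/75)/(62.1/50) = 0.635667/1.242 = 0.5118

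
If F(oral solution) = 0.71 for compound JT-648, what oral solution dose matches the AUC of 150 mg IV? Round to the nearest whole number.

For equal systemic exposure: F × D_ev = D_iv
D_ev = D_iv / F = 150 / 0.71 = 211.268 mg

D_oral = 211 mg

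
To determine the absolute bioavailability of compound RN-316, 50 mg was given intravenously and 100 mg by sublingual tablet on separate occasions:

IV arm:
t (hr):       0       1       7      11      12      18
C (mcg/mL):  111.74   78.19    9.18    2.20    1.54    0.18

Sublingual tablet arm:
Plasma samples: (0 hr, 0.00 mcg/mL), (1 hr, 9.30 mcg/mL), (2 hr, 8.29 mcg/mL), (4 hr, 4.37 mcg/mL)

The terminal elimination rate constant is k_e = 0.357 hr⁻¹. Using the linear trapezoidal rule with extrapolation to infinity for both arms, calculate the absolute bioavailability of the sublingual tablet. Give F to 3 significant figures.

F = 0.0495

Trapezoidal AUC_0→18 (IV):
  [0→1]: (111.74+78.19)/2 × 1 = 94.965
  [1→7]: (78.19+9.18)/2 × 6 = 262.11
  [7→11]: (9.18+2.20)/2 × 4 = 22.76
  [11→12]: (2.20+1.54)/2 × 1 = 1.87
  [12→18]: (1.54+0.18)/2 × 6 = 5.16
  Sum = 386.865 mcg/mL·hr
IV tail: 0.18/0.357 = 0.504; AUC_iv,0→∞ = 386.865 + 0.504 = 387.369 mcg/mL·hr
Trapezoidal AUC_0→4 (sublingual tablet):
  [0→1]: (0.00+9.30)/2 × 1 = 4.65
  [1→2]: (9.30+8.29)/2 × 1 = 8.795
  [2→4]: (8.29+4.37)/2 × 2 = 12.66
  Sum = 26.105 mcg/mL·hr
sublingual tablet tail: 4.37/0.357 = 12.241; AUC_ev,0→∞ = 26.105 + 12.241 = 38.346 mcg/mL·hr
F = (AUC_ev/D_ev)/(AUC_iv/D_iv) = (38.346/100)/(387.369/50) = 0.38346/7.74738 = 0.0495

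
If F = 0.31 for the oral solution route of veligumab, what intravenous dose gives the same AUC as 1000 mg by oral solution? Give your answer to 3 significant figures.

D_iv = 310 mg

Systemic exposure from an extravascular dose = F × D_ev, so the equivalent IV dose is F × D_ev.
D_iv = F × D_ev = 0.31 × 1000 = 310 mg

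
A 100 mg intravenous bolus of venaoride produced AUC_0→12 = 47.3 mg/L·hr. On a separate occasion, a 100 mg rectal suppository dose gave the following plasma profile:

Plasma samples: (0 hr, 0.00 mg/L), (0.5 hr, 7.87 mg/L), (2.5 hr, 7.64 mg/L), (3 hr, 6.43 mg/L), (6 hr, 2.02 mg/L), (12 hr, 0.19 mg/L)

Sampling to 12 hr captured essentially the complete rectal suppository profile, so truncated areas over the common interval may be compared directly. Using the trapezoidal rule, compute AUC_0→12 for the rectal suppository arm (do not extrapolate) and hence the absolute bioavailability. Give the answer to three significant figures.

F = 0.852

Trapezoidal AUC_0→12 (rectal suppository):
  [0→0.5]: (0.00+7.87)/2 × 0.5 = 1.9675
  [0.5→2.5]: (7.87+7.64)/2 × 2 = 15.51
  [2.5→3]: (7.64+6.43)/2 × 0.5 = 3.5175
  [3→6]: (6.43+2.02)/2 × 3 = 12.675
  [6→12]: (2.02+0.19)/2 × 6 = 6.63
  Sum = 40.3 mg/L·hr
F = (AUC_ev/D_ev)/(AUC_iv/D_iv) = (40.3/100)/(47.3/100) = 0.403/0.473 = 0.8520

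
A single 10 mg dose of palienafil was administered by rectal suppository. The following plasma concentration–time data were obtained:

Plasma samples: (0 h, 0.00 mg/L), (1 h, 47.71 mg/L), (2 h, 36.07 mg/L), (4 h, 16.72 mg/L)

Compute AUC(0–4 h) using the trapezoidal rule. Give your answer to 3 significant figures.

AUC = 119 mg/L·h

Trapezoidal AUC_0→4:
  [0→1]: (0.00+47.71)/2 × 1 = 23.855
  [1→2]: (47.71+36.07)/2 × 1 = 41.89
  [2→4]: (36.07+16.72)/2 × 2 = 52.79
  Sum = 118.535 mg/L·h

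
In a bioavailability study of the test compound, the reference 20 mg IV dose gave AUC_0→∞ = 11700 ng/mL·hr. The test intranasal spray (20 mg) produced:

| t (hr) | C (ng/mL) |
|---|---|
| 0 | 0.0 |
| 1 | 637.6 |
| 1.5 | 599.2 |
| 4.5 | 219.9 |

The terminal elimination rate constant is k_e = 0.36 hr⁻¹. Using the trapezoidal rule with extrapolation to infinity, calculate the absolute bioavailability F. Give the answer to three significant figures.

F = 0.211

Trapezoidal AUC_0→4.5 (intranasal spray):
  [0→1]: (0.0+637.6)/2 × 1 = 318.8
  [1→1.5]: (637.6+599.2)/2 × 0.5 = 309.2
  [1.5→4.5]: (599.2+219.9)/2 × 3 = 1228.65
  Sum = 1856.65 ng/mL·hr
Tail: C_last/k_e = 219.9/0.36 = 610.833
AUC_0→∞ (intranasal spray) = 1856.65 + 610.833 = 2467.483 ng/mL·hr
F = (AUC_ev/D_ev)/(AUC_iv/D_iv) = (2467.483/20)/(11700/20) = 123.37415/585 = 0.2109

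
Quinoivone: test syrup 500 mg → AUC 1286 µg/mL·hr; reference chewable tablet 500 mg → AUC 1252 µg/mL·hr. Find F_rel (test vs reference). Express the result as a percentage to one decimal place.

F_rel = (AUC_test/D_test) / (AUC_ref/D_ref)
      = (1286/500) / (1252/500)
      = 2.572 / 2.504 = 1.0272 = 102.72%

F_rel = 102.7%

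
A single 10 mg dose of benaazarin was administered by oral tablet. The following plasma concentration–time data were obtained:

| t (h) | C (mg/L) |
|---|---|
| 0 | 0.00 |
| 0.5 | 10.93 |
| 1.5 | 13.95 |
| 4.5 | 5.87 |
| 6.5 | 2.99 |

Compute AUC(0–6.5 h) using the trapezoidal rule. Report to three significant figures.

AUC = 53.8 mg/L·h

Trapezoidal AUC_0→6.5:
  [0→0.5]: (0.00+10.93)/2 × 0.5 = 2.7325
  [0.5→1.5]: (10.93+13.95)/2 × 1 = 12.44
  [1.5→4.5]: (13.95+5.87)/2 × 3 = 29.73
  [4.5→6.5]: (5.87+2.99)/2 × 2 = 8.86
  Sum = 53.7625 mg/L·h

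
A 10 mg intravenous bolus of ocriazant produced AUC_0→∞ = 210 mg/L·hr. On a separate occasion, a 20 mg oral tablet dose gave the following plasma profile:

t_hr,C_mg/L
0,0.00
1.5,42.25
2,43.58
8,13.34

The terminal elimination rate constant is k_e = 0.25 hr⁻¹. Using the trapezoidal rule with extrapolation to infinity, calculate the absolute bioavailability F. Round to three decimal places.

F = 0.660

Trapezoidal AUC_0→8 (oral tablet):
  [0→1.5]: (0.00+42.25)/2 × 1.5 = 31.6875
  [1.5→2]: (42.25+43.58)/2 × 0.5 = 21.4575
  [2→8]: (43.58+13.34)/2 × 6 = 170.76
  Sum = 223.905 mg/L·hr
Tail: C_last/k_e = 13.34/0.25 = 53.360
AUC_0→∞ (oral tablet) = 223.905 + 53.360 = 277.265 mg/L·hr
F = (AUC_ev/D_ev)/(AUC_iv/D_iv) = (277.265/20)/(210/10) = 13.86325/21 = 0.6602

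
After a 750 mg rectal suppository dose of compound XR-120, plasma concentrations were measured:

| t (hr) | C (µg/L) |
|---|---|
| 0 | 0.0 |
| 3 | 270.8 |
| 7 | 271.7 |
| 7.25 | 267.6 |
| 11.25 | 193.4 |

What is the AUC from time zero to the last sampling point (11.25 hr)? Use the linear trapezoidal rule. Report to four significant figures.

AUC = 2481 µg/L·hr

Trapezoidal AUC_0→11.25:
  [0→3]: (0.0+270.8)/2 × 3 = 406.2
  [3→7]: (270.8+271.7)/2 × 4 = 1085.0
  [7→7.25]: (271.7+267.6)/2 × 0.25 = 67.4125
  [7.25→11.25]: (267.6+193.4)/2 × 4 = 922.0
  Sum = 2480.6125 µg/L·hr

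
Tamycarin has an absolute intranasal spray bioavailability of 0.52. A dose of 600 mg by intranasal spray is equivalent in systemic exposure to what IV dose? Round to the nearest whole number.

D_iv = 312 mg

Systemic exposure from an extravascular dose = F × D_ev, so the equivalent IV dose is F × D_ev.
D_iv = F × D_ev = 0.52 × 600 = 312 mg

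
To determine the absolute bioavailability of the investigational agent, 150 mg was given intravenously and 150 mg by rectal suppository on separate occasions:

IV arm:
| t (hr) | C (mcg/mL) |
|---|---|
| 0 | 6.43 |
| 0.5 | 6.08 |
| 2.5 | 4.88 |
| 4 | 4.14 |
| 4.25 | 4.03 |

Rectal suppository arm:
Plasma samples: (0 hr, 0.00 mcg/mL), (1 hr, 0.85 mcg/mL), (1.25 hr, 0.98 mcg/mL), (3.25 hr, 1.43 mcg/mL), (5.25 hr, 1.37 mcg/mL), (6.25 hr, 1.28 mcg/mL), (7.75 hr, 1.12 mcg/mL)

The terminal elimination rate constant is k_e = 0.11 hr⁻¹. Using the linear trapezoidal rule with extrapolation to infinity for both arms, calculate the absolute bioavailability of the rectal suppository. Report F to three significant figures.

Trapezoidal AUC_0→4.25 (IV):
  [0→0.5]: (6.43+6.08)/2 × 0.5 = 3.1275
  [0.5→2.5]: (6.08+4.88)/2 × 2 = 10.96
  [2.5→4]: (4.88+4.14)/2 × 1.5 = 6.765
  [4→4.25]: (4.14+4.03)/2 × 0.25 = 1.02125
  Sum = 21.87375 mcg/mL·hr
IV tail: 4.03/0.11 = 36.636; AUC_iv,0→∞ = 21.87375 + 36.636 = 58.50975 mcg/mL·hr
Trapezoidal AUC_0→7.75 (rectal suppository):
  [0→1]: (0.00+0.85)/2 × 1 = 0.425
  [1→1.25]: (0.85+0.98)/2 × 0.25 = 0.22875
  [1.25→3.25]: (0.98+1.43)/2 × 2 = 2.41
  [3.25→5.25]: (1.43+1.37)/2 × 2 = 2.8
  [5.25→6.25]: (1.37+1.28)/2 × 1 = 1.325
  [6.25→7.75]: (1.28+1.12)/2 × 1.5 = 1.8
  Sum = 8.98875 mcg/mL·hr
rectal suppository tail: 1.12/0.11 = 10.182; AUC_ev,0→∞ = 8.98875 + 10.182 = 19.17075 mcg/mL·hr
F = (AUC_ev/D_ev)/(AUC_iv/D_iv) = (19.17075/150)/(58.50975/150) = 0.127805/0.390065 = 0.3277

F = 0.328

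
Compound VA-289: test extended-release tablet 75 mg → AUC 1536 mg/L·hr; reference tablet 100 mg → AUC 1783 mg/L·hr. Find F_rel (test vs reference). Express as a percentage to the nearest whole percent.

F_rel = 115%

F_rel = (AUC_test/D_test) / (AUC_ref/D_ref)
      = (1536/75) / (1783/100)
      = 20.48 / 17.83 = 1.1486 = 114.86%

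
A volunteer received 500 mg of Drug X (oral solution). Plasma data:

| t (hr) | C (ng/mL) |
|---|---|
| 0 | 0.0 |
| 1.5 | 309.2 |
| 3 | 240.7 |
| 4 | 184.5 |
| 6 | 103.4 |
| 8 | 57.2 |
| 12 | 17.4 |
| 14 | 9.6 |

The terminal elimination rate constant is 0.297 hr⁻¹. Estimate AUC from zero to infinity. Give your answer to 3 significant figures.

AUC = 1510 ng/mL·hr

Trapezoidal AUC_0→14:
  [0→1.5]: (0.0+309.2)/2 × 1.5 = 231.9
  [1.5→3]: (309.2+240.7)/2 × 1.5 = 412.425
  [3→4]: (240.7+184.5)/2 × 1 = 212.6
  [4→6]: (184.5+103.4)/2 × 2 = 287.9
  [6→8]: (103.4+57.2)/2 × 2 = 160.6
  [8→12]: (57.2+17.4)/2 × 4 = 149.2
  [12→14]: (17.4+9.6)/2 × 2 = 27.0
  Sum = 1481.625 ng/mL·hr
Extrapolated tail: C_last / k_e = 9.6 / 0.297 = 32.323
AUC_0→∞ = 1481.625 + 32.323 = 1513.948 ng/mL·hr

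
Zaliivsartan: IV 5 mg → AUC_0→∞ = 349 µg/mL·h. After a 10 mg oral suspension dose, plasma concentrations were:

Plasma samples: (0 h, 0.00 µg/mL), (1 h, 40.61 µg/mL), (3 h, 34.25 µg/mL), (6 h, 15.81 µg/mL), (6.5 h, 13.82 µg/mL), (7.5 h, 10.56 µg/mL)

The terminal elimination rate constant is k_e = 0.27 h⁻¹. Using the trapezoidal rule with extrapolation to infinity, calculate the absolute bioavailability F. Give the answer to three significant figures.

F = 0.328

Trapezoidal AUC_0→7.5 (oral suspension):
  [0→1]: (0.00+40.61)/2 × 1 = 20.305
  [1→3]: (40.61+34.25)/2 × 2 = 74.86
  [3→6]: (34.25+15.81)/2 × 3 = 75.09
  [6→6.5]: (15.81+13.82)/2 × 0.5 = 7.4075
  [6.5→7.5]: (13.82+10.56)/2 × 1 = 12.19
  Sum = 189.8525 µg/mL·h
Tail: C_last/k_e = 10.56/0.27 = 39.111
AUC_0→∞ (oral suspension) = 189.8525 + 39.111 = 228.9635 µg/mL·h
F = (AUC_ev/D_ev)/(AUC_iv/D_iv) = (228.9635/10)/(349/5) = 22.89635/69.8 = 0.3280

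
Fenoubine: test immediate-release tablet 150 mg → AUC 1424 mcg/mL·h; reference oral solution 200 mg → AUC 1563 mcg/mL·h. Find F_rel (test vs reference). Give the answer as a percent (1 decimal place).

F_rel = (AUC_test/D_test) / (AUC_ref/D_ref)
      = (1424/150) / (1563/200)
      = 9.49333 / 7.815 = 1.2148 = 121.48%

F_rel = 121.5%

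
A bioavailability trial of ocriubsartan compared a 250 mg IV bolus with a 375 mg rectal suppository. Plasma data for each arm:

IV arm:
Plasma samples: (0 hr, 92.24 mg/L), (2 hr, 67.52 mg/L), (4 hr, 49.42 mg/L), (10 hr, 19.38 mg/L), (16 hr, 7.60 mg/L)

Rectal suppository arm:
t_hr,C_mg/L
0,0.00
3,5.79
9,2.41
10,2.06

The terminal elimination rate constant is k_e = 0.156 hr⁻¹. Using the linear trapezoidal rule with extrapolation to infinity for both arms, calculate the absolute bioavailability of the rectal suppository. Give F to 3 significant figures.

Trapezoidal AUC_0→16 (IV):
  [0→2]: (92.24+67.52)/2 × 2 = 159.76
  [2→4]: (67.52+49.42)/2 × 2 = 116.94
  [4→10]: (49.42+19.38)/2 × 6 = 206.4
  [10→16]: (19.38+7.60)/2 × 6 = 80.94
  Sum = 564.04 mg/L·hr
IV tail: 7.60/0.156 = 48.718; AUC_iv,0→∞ = 564.04 + 48.718 = 612.758 mg/L·hr
Trapezoidal AUC_0→10 (rectal suppository):
  [0→3]: (0.00+5.79)/2 × 3 = 8.685
  [3→9]: (5.79+2.41)/2 × 6 = 24.6
  [9→10]: (2.41+2.06)/2 × 1 = 2.235
  Sum = 35.52 mg/L·hr
rectal suppository tail: 2.06/0.156 = 13.205; AUC_ev,0→∞ = 35.52 + 13.205 = 48.725 mg/L·hr
F = (AUC_ev/D_ev)/(AUC_iv/D_iv) = (48.725/375)/(612.758/250) = 0.129933/2.451032 = 0.0530

F = 0.0530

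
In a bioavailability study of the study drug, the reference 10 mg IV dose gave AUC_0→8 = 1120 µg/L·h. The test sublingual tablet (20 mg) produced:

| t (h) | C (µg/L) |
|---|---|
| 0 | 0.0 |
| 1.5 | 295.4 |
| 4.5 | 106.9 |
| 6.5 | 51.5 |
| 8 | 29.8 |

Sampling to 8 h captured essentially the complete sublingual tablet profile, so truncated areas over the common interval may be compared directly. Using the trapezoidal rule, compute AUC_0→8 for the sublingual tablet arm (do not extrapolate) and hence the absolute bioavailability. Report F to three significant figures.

F = 0.466

Trapezoidal AUC_0→8 (sublingual tablet):
  [0→1.5]: (0.0+295.4)/2 × 1.5 = 221.55
  [1.5→4.5]: (295.4+106.9)/2 × 3 = 603.45
  [4.5→6.5]: (106.9+51.5)/2 × 2 = 158.4
  [6.5→8]: (51.5+29.8)/2 × 1.5 = 60.975
  Sum = 1044.375 µg/L·h
F = (AUC_ev/D_ev)/(AUC_iv/D_iv) = (1044.375/20)/(1120/10) = 52.21875/112 = 0.4662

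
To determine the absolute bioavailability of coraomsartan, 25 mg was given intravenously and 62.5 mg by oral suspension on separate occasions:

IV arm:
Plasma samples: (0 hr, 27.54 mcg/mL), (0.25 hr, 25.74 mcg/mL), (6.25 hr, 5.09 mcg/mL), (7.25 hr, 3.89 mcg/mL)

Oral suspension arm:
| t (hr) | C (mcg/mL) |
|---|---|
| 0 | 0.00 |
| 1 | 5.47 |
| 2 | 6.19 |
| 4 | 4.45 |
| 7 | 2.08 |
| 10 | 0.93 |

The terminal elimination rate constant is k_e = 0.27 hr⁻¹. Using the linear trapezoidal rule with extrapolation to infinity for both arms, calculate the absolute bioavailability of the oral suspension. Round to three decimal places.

Trapezoidal AUC_0→7.25 (IV):
  [0→0.25]: (27.54+25.74)/2 × 0.25 = 6.66
  [0.25→6.25]: (25.74+5.09)/2 × 6 = 92.49
  [6.25→7.25]: (5.09+3.89)/2 × 1 = 4.49
  Sum = 103.64 mcg/mL·hr
IV tail: 3.89/0.27 = 14.407; AUC_iv,0→∞ = 103.64 + 14.407 = 118.047 mcg/mL·hr
Trapezoidal AUC_0→10 (oral suspension):
  [0→1]: (0.00+5.47)/2 × 1 = 2.735
  [1→2]: (5.47+6.19)/2 × 1 = 5.83
  [2→4]: (6.19+4.45)/2 × 2 = 10.64
  [4→7]: (4.45+2.08)/2 × 3 = 9.795
  [7→10]: (2.08+0.93)/2 × 3 = 4.515
  Sum = 33.515 mcg/mL·hr
oral suspension tail: 0.93/0.27 = 3.444; AUC_ev,0→∞ = 33.515 + 3.444 = 36.959 mcg/mL·hr
F = (AUC_ev/D_ev)/(AUC_iv/D_iv) = (36.959/62.5)/(118.047/25) = 0.591344/4.72188 = 0.1252

F = 0.125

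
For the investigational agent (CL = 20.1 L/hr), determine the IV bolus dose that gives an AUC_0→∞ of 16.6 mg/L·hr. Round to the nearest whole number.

Dose_iv = CL × AUC_0→∞
     = 20.1 × 16.6 = 333.66 mg

Dose = 334 mg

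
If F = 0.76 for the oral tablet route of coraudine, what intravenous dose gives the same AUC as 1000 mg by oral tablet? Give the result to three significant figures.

D_iv = 760 mg

Systemic exposure from an extravascular dose = F × D_ev, so the equivalent IV dose is F × D_ev.
D_iv = F × D_ev = 0.76 × 1000 = 760 mg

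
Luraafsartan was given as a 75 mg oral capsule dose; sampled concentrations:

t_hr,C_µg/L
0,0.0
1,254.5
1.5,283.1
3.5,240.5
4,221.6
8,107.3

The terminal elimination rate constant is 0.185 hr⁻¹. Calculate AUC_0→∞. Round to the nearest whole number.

AUC = 2139 µg/L·hr

Trapezoidal AUC_0→8:
  [0→1]: (0.0+254.5)/2 × 1 = 127.25
  [1→1.5]: (254.5+283.1)/2 × 0.5 = 134.4
  [1.5→3.5]: (283.1+240.5)/2 × 2 = 523.6
  [3.5→4]: (240.5+221.6)/2 × 0.5 = 115.525
  [4→8]: (221.6+107.3)/2 × 4 = 657.8
  Sum = 1558.575 µg/L·hr
Extrapolated tail: C_last / k_e = 107.3 / 0.185 = 580.000
AUC_0→∞ = 1558.575 + 580.000 = 2138.575 µg/L·hr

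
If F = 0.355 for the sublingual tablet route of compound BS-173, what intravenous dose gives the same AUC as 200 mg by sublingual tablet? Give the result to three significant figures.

Systemic exposure from an extravascular dose = F × D_ev, so the equivalent IV dose is F × D_ev.
D_iv = F × D_ev = 0.355 × 200 = 71 mg

D_iv = 71.0 mg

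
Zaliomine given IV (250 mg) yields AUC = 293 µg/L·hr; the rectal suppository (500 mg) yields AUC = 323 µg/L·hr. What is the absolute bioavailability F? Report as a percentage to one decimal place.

F = (AUC_ev / D_ev) / (AUC_iv / D_iv)
  = (323/500) / (293/250)
  = 0.646 / 1.172 = 0.5512
  = 55.12%

F = 55.1%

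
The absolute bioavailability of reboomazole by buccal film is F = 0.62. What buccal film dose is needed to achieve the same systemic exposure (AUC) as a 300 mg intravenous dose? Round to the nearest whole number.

D_buccal = 484 mg

For equal systemic exposure: F × D_ev = D_iv
D_ev = D_iv / F = 300 / 0.62 = 483.871 mg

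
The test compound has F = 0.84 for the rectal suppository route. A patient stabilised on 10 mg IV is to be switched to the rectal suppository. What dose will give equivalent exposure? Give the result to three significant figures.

For equal systemic exposure: F × D_ev = D_iv
D_ev = D_iv / F = 10 / 0.84 = 11.9048 mg

D_rectal = 11.9 mg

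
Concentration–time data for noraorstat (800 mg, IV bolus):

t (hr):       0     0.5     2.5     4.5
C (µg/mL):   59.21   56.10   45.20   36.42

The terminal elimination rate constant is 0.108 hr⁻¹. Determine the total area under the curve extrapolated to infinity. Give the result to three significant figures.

AUC = 549 µg/mL·hr

Trapezoidal AUC_0→4.5:
  [0→0.5]: (59.21+56.10)/2 × 0.5 = 28.8275
  [0.5→2.5]: (56.10+45.20)/2 × 2 = 101.3
  [2.5→4.5]: (45.20+36.42)/2 × 2 = 81.62
  Sum = 211.7475 µg/mL·hr
Extrapolated tail: C_last / k_e = 36.42 / 0.108 = 337.222
AUC_0→∞ = 211.7475 + 337.222 = 548.9695 µg/mL·hr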